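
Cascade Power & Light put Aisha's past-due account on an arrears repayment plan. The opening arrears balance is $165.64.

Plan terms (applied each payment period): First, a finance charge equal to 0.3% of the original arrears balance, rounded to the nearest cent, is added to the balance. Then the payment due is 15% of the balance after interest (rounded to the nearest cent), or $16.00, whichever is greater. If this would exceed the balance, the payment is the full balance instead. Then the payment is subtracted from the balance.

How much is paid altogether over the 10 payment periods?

Payment period 1: $165.64 +$0.50 interest = $166.14; pay $24.92 → $141.22
Payment period 2: $141.22 +$0.50 interest = $141.72; pay $21.26 → $120.46
Payment period 3: $120.46 +$0.50 interest = $120.96; pay $18.14 → $102.82
Payment period 4: $102.82 +$0.50 interest = $103.32; pay $16.00 → $87.32
Payment period 5: $87.32 +$0.50 interest = $87.82; pay $16.00 → $71.82
Payment period 6: $71.82 +$0.50 interest = $72.32; pay $16.00 → $56.32
Payment period 7: $56.32 +$0.50 interest = $56.82; pay $16.00 → $40.82
Payment period 8: $40.82 +$0.50 interest = $41.32; pay $16.00 → $25.32
Payment period 9: $25.32 +$0.50 interest = $25.82; pay $16.00 → $9.82
Payment period 10: $9.82 +$0.50 interest = $10.32; pay $10.32 → $0.00
Total paid: $170.64

$170.64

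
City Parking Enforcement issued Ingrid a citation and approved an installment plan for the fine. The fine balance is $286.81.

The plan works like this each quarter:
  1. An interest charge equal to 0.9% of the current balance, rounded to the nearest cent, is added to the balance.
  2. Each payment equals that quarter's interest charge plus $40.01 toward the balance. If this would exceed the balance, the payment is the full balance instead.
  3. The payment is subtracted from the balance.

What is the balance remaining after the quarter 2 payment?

$206.79

Quarter 1: opening $286.81; interest $2.58 → $289.39; payment $42.59; balance $246.80
Quarter 2: opening $246.80; interest $2.22 → $249.02; payment $42.23; balance $206.79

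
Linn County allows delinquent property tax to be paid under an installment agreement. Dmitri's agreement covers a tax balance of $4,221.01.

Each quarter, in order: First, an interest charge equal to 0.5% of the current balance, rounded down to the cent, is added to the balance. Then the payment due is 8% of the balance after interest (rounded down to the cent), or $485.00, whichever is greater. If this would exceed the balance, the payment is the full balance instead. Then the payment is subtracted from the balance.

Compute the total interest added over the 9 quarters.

Quarter 1: opening $4,221.01; interest $21.10 → $4,242.11; payment $485.00; balance $3,757.11
Quarter 2: opening $3,757.11; interest $18.78 → $3,775.89; payment $485.00; balance $3,290.89
Quarter 3: opening $3,290.89; interest $16.45 → $3,307.34; payment $485.00; balance $2,822.34
Quarter 4: opening $2,822.34; interest $14.11 → $2,836.45; payment $485.00; balance $2,351.45
Quarter 5: opening $2,351.45; interest $11.75 → $2,363.20; payment $485.00; balance $1,878.20
Quarter 6: opening $1,878.20; interest $9.39 → $1,887.59; payment $485.00; balance $1,402.59
Quarter 7: opening $1,402.59; interest $7.01 → $1,409.60; payment $485.00; balance $924.60
Quarter 8: opening $924.60; interest $4.62 → $929.22; payment $485.00; balance $444.22
Quarter 9: opening $444.22; interest $2.22 → $446.44; payment $446.44; balance $0.00
Total interest: $21.10 + $18.78 + $16.45 + $14.11 + $11.75 + $9.39 + $7.01 + $4.62 + $2.22 = $105.43

$105.43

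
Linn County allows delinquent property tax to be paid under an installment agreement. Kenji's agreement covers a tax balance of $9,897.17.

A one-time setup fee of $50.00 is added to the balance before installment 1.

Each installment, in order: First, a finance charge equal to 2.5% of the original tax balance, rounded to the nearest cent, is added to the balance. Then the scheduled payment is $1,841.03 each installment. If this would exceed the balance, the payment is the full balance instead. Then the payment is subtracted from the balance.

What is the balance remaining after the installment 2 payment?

Installment 1: $9,947.17 +$247.43 interest = $10,194.60; pay $1,841.03 → $8,353.57
Installment 2: $8,353.57 +$247.43 interest = $8,601.00; pay $1,841.03 → $6,759.97

$6,759.97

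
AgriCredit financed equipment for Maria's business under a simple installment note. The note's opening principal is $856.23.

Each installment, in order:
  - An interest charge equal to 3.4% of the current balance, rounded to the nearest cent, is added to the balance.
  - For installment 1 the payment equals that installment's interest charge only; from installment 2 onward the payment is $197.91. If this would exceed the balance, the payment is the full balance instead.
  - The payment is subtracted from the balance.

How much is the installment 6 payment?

$150.77

# | Opening | Interest | Payment | End bal
1 | $856.23 | $29.11 | $29.11 | $856.23
2 | $856.23 | $29.11 | $197.91 | $687.43
3 | $687.43 | $23.37 | $197.91 | $512.89
4 | $512.89 | $17.44 | $197.91 | $332.42
5 | $332.42 | $11.30 | $197.91 | $145.81
6 | $145.81 | $4.96 | $150.77 | $0.00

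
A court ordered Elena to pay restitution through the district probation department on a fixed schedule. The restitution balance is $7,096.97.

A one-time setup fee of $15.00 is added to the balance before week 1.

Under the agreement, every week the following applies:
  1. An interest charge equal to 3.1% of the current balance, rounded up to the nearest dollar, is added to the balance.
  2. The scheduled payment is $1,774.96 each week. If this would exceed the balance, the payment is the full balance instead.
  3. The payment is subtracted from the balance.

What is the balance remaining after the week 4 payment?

Week 1: opening $7,111.97; interest $221.00 → $7,332.97; payment $1,774.96; balance $5,558.01
Week 2: opening $5,558.01; interest $173.00 → $5,731.01; payment $1,774.96; balance $3,956.05
Week 3: opening $3,956.05; interest $123.00 → $4,079.05; payment $1,774.96; balance $2,304.09
Week 4: opening $2,304.09; interest $72.00 → $2,376.09; payment $1,774.96; balance $601.13

$601.13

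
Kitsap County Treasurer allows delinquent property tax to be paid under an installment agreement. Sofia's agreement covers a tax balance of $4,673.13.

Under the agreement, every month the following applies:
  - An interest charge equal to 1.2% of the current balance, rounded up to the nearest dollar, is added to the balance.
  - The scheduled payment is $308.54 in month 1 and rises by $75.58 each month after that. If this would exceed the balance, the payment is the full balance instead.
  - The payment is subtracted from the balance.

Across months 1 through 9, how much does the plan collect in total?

$4,994.13

# | Opening | Interest | Payment | End bal
1 | $4,673.13 | $57.00 | $308.54 | $4,421.59
2 | $4,421.59 | $54.00 | $384.12 | $4,091.47
3 | $4,091.47 | $50.00 | $459.70 | $3,681.77
4 | $3,681.77 | $45.00 | $535.28 | $3,191.49
5 | $3,191.49 | $39.00 | $610.86 | $2,619.63
6 | $2,619.63 | $32.00 | $686.44 | $1,965.19
7 | $1,965.19 | $24.00 | $762.02 | $1,227.17
8 | $1,227.17 | $15.00 | $837.60 | $404.57
9 | $404.57 | $5.00 | $409.57 | $0.00
Total paid: $4,994.13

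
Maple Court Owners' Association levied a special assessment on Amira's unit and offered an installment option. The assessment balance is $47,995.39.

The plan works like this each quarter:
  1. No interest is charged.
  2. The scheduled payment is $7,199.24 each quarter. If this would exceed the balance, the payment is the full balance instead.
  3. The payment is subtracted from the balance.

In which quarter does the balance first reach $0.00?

# | Opening | Payment | End bal
1 | $47,995.39 | $7,199.24 | $40,796.15
2 | $40,796.15 | $7,199.24 | $33,596.91
3 | $33,596.91 | $7,199.24 | $26,397.67
4 | $26,397.67 | $7,199.24 | $19,198.43
5 | $19,198.43 | $7,199.24 | $11,999.19
6 | $11,999.19 | $7,199.24 | $4,799.95
7 | $4,799.95 | $4,799.95 | $0.00
Balance reaches $0.00 in quarter 7.

7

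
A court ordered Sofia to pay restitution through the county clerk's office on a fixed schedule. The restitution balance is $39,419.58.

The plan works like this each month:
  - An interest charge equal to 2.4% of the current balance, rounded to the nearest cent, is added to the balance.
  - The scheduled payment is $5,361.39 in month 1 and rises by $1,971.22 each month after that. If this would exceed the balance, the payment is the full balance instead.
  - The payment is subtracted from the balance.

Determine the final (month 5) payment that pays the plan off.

Month 1: $39,419.58 +$946.07 interest = $40,365.65; pay $5,361.39 → $35,004.26
Month 2: $35,004.26 +$840.10 interest = $35,844.36; pay $7,332.61 → $28,511.75
Month 3: $28,511.75 +$684.28 interest = $29,196.03; pay $9,303.83 → $19,892.20
Month 4: $19,892.20 +$477.41 interest = $20,369.61; pay $11,275.05 → $9,094.56
Month 5: $9,094.56 +$218.27 interest = $9,312.83; pay $9,312.83 → $0.00

$9,312.83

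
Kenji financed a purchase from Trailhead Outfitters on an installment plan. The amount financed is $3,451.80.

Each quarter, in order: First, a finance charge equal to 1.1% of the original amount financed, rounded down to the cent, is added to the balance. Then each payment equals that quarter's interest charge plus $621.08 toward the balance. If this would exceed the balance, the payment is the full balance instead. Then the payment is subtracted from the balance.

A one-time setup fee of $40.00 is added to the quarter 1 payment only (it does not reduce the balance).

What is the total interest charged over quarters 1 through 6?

# | Opening | Interest | Payment | Fee | End bal
1 | $3,451.80 | $37.96 | $659.04 | $40.00 | $2,830.72
2 | $2,830.72 | $37.96 | $659.04 | — | $2,209.64
3 | $2,209.64 | $37.96 | $659.04 | — | $1,588.56
4 | $1,588.56 | $37.96 | $659.04 | — | $967.48
5 | $967.48 | $37.96 | $659.04 | — | $346.40
6 | $346.40 | $37.96 | $384.36 | — | $0.00
Total interest: $37.96 + $37.96 + $37.96 + $37.96 + $37.96 + $37.96 = $227.76

$227.76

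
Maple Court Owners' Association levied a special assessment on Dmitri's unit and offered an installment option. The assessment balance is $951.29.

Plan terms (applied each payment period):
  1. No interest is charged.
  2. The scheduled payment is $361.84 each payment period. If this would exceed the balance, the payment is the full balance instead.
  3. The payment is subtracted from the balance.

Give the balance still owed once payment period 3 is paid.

$0.00

Payment period 1: opening $951.29; payment $361.84; balance $589.45
Payment period 2: opening $589.45; payment $361.84; balance $227.61
Payment period 3: opening $227.61; payment $227.61; balance $0.00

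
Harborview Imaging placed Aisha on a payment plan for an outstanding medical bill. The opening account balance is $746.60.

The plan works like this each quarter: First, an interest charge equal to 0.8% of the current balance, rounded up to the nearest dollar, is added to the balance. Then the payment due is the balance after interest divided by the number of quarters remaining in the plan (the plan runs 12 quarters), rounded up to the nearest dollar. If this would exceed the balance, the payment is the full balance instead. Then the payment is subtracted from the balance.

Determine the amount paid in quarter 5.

$65.00

Quarter 1: $746.60 +$6.00 interest = $752.60; pay $63.00 → $689.60
Quarter 2: $689.60 +$6.00 interest = $695.60; pay $64.00 → $631.60
Quarter 3: $631.60 +$6.00 interest = $637.60; pay $64.00 → $573.60
Quarter 4: $573.60 +$5.00 interest = $578.60; pay $65.00 → $513.60
Quarter 5: $513.60 +$5.00 interest = $518.60; pay $65.00 → $453.60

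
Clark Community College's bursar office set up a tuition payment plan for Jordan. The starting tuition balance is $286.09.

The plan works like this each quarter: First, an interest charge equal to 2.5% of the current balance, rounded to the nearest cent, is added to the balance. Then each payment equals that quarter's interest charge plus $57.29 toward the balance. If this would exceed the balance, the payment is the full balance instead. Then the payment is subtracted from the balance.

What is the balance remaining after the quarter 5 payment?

$0.00

Quarter 1: opening $286.09; interest $7.15 → $293.24; payment $64.44; balance $228.80
Quarter 2: opening $228.80; interest $5.72 → $234.52; payment $63.01; balance $171.51
Quarter 3: opening $171.51; interest $4.29 → $175.80; payment $61.58; balance $114.22
Quarter 4: opening $114.22; interest $2.86 → $117.08; payment $60.15; balance $56.93
Quarter 5: opening $56.93; interest $1.42 → $58.35; payment $58.35; balance $0.00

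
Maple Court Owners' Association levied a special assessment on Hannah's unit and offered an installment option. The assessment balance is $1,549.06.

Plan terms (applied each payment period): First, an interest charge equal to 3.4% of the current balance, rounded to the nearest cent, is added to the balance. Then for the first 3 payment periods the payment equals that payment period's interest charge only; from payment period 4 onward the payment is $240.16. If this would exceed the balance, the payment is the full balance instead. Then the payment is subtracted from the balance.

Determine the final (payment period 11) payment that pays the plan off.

Payment period 1: $1,549.06 +$52.67 interest = $1,601.73; pay $52.67 → $1,549.06
Payment period 2: $1,549.06 +$52.67 interest = $1,601.73; pay $52.67 → $1,549.06
Payment period 3: $1,549.06 +$52.67 interest = $1,601.73; pay $52.67 → $1,549.06
Payment period 4: $1,549.06 +$52.67 interest = $1,601.73; pay $240.16 → $1,361.57
Payment period 5: $1,361.57 +$46.29 interest = $1,407.86; pay $240.16 → $1,167.70
Payment period 6: $1,167.70 +$39.70 interest = $1,207.40; pay $240.16 → $967.24
Payment period 7: $967.24 +$32.89 interest = $1,000.13; pay $240.16 → $759.97
Payment period 8: $759.97 +$25.84 interest = $785.81; pay $240.16 → $545.65
Payment period 9: $545.65 +$18.55 interest = $564.20; pay $240.16 → $324.04
Payment period 10: $324.04 +$11.02 interest = $335.06; pay $240.16 → $94.90
Payment period 11: $94.90 +$3.23 interest = $98.13; pay $98.13 → $0.00

$98.13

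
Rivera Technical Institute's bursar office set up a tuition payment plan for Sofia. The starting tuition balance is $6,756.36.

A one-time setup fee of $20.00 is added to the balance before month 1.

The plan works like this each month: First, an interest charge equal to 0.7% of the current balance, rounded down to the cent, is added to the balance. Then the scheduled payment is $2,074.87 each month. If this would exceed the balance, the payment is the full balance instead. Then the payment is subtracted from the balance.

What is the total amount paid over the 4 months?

$6,880.53

Month 1: opening $6,776.36; interest $47.43 → $6,823.79; payment $2,074.87; balance $4,748.92
Month 2: opening $4,748.92; interest $33.24 → $4,782.16; payment $2,074.87; balance $2,707.29
Month 3: opening $2,707.29; interest $18.95 → $2,726.24; payment $2,074.87; balance $651.37
Month 4: opening $651.37; interest $4.55 → $655.92; payment $655.92; balance $0.00
Total paid: $6,880.53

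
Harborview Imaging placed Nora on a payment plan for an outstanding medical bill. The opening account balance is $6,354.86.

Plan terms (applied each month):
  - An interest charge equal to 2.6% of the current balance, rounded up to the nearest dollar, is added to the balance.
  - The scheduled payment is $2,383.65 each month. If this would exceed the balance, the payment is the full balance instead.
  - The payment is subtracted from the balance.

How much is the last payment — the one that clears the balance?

Month 1: opening $6,354.86; interest $166.00 → $6,520.86; payment $2,383.65; balance $4,137.21
Month 2: opening $4,137.21; interest $108.00 → $4,245.21; payment $2,383.65; balance $1,861.56
Month 3: opening $1,861.56; interest $49.00 → $1,910.56; payment $1,910.56; balance $0.00

$1,910.56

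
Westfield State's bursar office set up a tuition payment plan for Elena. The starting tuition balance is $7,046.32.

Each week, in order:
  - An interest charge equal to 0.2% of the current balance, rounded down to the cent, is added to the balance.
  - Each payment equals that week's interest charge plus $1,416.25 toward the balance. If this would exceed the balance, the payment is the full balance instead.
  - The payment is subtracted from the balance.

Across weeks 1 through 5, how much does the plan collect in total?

$7,088.44

Week 1: opening $7,046.32; interest $14.09 → $7,060.41; payment $1,430.34; balance $5,630.07
Week 2: opening $5,630.07; interest $11.26 → $5,641.33; payment $1,427.51; balance $4,213.82
Week 3: opening $4,213.82; interest $8.42 → $4,222.24; payment $1,424.67; balance $2,797.57
Week 4: opening $2,797.57; interest $5.59 → $2,803.16; payment $1,421.84; balance $1,381.32
Week 5: opening $1,381.32; interest $2.76 → $1,384.08; payment $1,384.08; balance $0.00
Total paid: $7,088.44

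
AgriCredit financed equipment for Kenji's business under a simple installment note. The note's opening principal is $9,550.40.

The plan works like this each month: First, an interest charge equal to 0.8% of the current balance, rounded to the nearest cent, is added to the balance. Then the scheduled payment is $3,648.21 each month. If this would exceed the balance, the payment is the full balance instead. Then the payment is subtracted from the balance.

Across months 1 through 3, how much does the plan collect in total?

# | Opening | Interest | Payment | End bal
1 | $9,550.40 | $76.40 | $3,648.21 | $5,978.59
2 | $5,978.59 | $47.83 | $3,648.21 | $2,378.21
3 | $2,378.21 | $19.03 | $2,397.24 | $0.00
Total paid: $9,693.66

$9,693.66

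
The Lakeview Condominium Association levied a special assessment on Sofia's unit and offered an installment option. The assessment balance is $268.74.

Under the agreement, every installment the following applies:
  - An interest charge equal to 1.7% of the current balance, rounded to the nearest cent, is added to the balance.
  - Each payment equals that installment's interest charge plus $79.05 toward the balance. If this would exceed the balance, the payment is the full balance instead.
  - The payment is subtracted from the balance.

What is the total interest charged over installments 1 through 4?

$10.21

# | Opening | Interest | Payment | End bal
1 | $268.74 | $4.57 | $83.62 | $189.69
2 | $189.69 | $3.22 | $82.27 | $110.64
3 | $110.64 | $1.88 | $80.93 | $31.59
4 | $31.59 | $0.54 | $32.13 | $0.00
Total interest: $4.57 + $3.22 + $1.88 + $0.54 = $10.21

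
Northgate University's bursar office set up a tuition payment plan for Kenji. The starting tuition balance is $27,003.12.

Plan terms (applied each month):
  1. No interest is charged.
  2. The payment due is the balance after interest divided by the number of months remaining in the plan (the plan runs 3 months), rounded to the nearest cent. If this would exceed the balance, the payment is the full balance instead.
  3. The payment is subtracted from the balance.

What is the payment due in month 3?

$9,001.04

Month 1: $27,003.12 − $9,001.04 → $18,002.08
Month 2: $18,002.08 − $9,001.04 → $9,001.04
Month 3: $9,001.04 − $9,001.04 → $0.00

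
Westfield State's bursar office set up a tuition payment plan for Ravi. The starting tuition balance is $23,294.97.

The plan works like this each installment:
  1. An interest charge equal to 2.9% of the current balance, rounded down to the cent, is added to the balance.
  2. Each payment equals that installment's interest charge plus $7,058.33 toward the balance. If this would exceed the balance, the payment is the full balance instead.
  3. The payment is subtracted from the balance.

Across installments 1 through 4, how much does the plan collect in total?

Installment 1: $23,294.97 +$675.55 interest = $23,970.52; pay $7,733.88 → $16,236.64
Installment 2: $16,236.64 +$470.86 interest = $16,707.50; pay $7,529.19 → $9,178.31
Installment 3: $9,178.31 +$266.17 interest = $9,444.48; pay $7,324.50 → $2,119.98
Installment 4: $2,119.98 +$61.47 interest = $2,181.45; pay $2,181.45 → $0.00
Total paid: $24,769.02

$24,769.02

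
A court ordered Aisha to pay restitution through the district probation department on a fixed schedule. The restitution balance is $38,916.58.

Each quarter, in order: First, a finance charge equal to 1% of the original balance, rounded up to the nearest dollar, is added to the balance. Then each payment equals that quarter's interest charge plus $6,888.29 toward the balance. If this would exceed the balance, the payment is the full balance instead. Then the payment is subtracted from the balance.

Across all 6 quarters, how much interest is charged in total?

$2,340.00

Quarter 1: opening $38,916.58; interest $390.00 → $39,306.58; payment $7,278.29; balance $32,028.29
Quarter 2: opening $32,028.29; interest $390.00 → $32,418.29; payment $7,278.29; balance $25,140.00
Quarter 3: opening $25,140.00; interest $390.00 → $25,530.00; payment $7,278.29; balance $18,251.71
Quarter 4: opening $18,251.71; interest $390.00 → $18,641.71; payment $7,278.29; balance $11,363.42
Quarter 5: opening $11,363.42; interest $390.00 → $11,753.42; payment $7,278.29; balance $4,475.13
Quarter 6: opening $4,475.13; interest $390.00 → $4,865.13; payment $4,865.13; balance $0.00
Total interest: $390.00 + $390.00 + $390.00 + $390.00 + $390.00 + $390.00 = $2,340.00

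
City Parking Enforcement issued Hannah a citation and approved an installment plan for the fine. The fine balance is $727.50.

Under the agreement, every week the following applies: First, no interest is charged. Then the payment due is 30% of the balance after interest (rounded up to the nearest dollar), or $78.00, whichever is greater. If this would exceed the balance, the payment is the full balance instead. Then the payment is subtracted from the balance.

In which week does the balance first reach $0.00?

7

Week 1: opening $727.50; payment $219.00; balance $508.50
Week 2: opening $508.50; payment $153.00; balance $355.50
Week 3: opening $355.50; payment $107.00; balance $248.50
Week 4: opening $248.50; payment $78.00; balance $170.50
Week 5: opening $170.50; payment $78.00; balance $92.50
Week 6: opening $92.50; payment $78.00; balance $14.50
Week 7: opening $14.50; payment $14.50; balance $0.00
Balance reaches $0.00 in week 7.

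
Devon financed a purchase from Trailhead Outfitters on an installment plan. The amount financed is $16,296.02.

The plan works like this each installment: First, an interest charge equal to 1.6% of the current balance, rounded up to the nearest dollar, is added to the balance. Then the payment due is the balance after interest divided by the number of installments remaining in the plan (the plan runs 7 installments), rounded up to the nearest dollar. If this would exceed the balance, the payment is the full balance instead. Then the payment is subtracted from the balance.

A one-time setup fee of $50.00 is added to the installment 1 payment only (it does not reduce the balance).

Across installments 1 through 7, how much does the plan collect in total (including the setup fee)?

$17,427.02

Installment 1: $16,296.02 +$261.00 interest = $16,557.02; pay $2,366.00 (+ $50.00 fee) → $14,191.02
Installment 2: $14,191.02 +$228.00 interest = $14,419.02; pay $2,404.00 → $12,015.02
Installment 3: $12,015.02 +$193.00 interest = $12,208.02; pay $2,442.00 → $9,766.02
Installment 4: $9,766.02 +$157.00 interest = $9,923.02; pay $2,481.00 → $7,442.02
Installment 5: $7,442.02 +$120.00 interest = $7,562.02; pay $2,521.00 → $5,041.02
Installment 6: $5,041.02 +$81.00 interest = $5,122.02; pay $2,562.00 → $2,560.02
Installment 7: $2,560.02 +$41.00 interest = $2,601.02; pay $2,601.02 → $0.00
Total paid: $17,427.02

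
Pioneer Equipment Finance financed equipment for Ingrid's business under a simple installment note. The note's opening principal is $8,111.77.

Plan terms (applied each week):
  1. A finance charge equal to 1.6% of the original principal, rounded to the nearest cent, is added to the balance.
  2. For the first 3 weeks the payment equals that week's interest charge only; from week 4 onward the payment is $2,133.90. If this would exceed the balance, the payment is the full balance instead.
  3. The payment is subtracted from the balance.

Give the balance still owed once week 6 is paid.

Week 1: $8,111.77 +$129.79 interest = $8,241.56; pay $129.79 → $8,111.77
Week 2: $8,111.77 +$129.79 interest = $8,241.56; pay $129.79 → $8,111.77
Week 3: $8,111.77 +$129.79 interest = $8,241.56; pay $129.79 → $8,111.77
Week 4: $8,111.77 +$129.79 interest = $8,241.56; pay $2,133.90 → $6,107.66
Week 5: $6,107.66 +$129.79 interest = $6,237.45; pay $2,133.90 → $4,103.55
Week 6: $4,103.55 +$129.79 interest = $4,233.34; pay $2,133.90 → $2,099.44

$2,099.44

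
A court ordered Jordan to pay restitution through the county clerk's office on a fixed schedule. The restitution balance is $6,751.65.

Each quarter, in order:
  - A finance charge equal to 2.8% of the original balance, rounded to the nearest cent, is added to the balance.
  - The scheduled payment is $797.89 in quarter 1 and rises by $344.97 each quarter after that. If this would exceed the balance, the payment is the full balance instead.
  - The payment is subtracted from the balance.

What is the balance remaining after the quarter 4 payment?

Quarter 1: opening $6,751.65; interest $189.05 → $6,940.70; payment $797.89; balance $6,142.81
Quarter 2: opening $6,142.81; interest $189.05 → $6,331.86; payment $1,142.86; balance $5,189.00
Quarter 3: opening $5,189.00; interest $189.05 → $5,378.05; payment $1,487.83; balance $3,890.22
Quarter 4: opening $3,890.22; interest $189.05 → $4,079.27; payment $1,832.80; balance $2,246.47

$2,246.47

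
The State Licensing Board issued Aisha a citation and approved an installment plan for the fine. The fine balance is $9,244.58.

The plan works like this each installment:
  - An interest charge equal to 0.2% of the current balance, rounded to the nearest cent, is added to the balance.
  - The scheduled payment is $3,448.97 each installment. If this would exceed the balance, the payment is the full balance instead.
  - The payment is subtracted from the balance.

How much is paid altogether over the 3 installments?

$9,279.45

Installment 1: $9,244.58 +$18.49 interest = $9,263.07; pay $3,448.97 → $5,814.10
Installment 2: $5,814.10 +$11.63 interest = $5,825.73; pay $3,448.97 → $2,376.76
Installment 3: $2,376.76 +$4.75 interest = $2,381.51; pay $2,381.51 → $0.00
Total paid: $9,279.45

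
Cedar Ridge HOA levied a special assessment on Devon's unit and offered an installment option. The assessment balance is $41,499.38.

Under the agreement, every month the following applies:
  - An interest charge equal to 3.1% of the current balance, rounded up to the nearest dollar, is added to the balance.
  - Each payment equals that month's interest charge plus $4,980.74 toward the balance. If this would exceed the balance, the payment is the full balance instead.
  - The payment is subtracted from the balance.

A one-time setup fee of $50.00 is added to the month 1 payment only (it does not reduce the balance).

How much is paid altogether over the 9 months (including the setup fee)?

$47,574.38

Month 1: $41,499.38 +$1,287.00 interest = $42,786.38; pay $6,267.74 (+ $50.00 fee) → $36,518.64
Month 2: $36,518.64 +$1,133.00 interest = $37,651.64; pay $6,113.74 → $31,537.90
Month 3: $31,537.90 +$978.00 interest = $32,515.90; pay $5,958.74 → $26,557.16
Month 4: $26,557.16 +$824.00 interest = $27,381.16; pay $5,804.74 → $21,576.42
Month 5: $21,576.42 +$669.00 interest = $22,245.42; pay $5,649.74 → $16,595.68
Month 6: $16,595.68 +$515.00 interest = $17,110.68; pay $5,495.74 → $11,614.94
Month 7: $11,614.94 +$361.00 interest = $11,975.94; pay $5,341.74 → $6,634.20
Month 8: $6,634.20 +$206.00 interest = $6,840.20; pay $5,186.74 → $1,653.46
Month 9: $1,653.46 +$52.00 interest = $1,705.46; pay $1,705.46 → $0.00
Total paid: $47,574.38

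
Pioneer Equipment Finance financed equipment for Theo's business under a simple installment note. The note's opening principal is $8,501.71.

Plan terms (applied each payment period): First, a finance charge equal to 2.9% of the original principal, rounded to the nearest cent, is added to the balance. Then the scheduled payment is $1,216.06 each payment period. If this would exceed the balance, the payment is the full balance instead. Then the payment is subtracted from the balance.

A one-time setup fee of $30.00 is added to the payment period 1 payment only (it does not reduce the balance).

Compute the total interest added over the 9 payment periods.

$2,218.95

# | Opening | Interest | Payment | Fee | End bal
1 | $8,501.71 | $246.55 | $1,216.06 | $30.00 | $7,532.20
2 | $7,532.20 | $246.55 | $1,216.06 | — | $6,562.69
3 | $6,562.69 | $246.55 | $1,216.06 | — | $5,593.18
4 | $5,593.18 | $246.55 | $1,216.06 | — | $4,623.67
5 | $4,623.67 | $246.55 | $1,216.06 | — | $3,654.16
6 | $3,654.16 | $246.55 | $1,216.06 | — | $2,684.65
7 | $2,684.65 | $246.55 | $1,216.06 | — | $1,715.14
8 | $1,715.14 | $246.55 | $1,216.06 | — | $745.63
9 | $745.63 | $246.55 | $992.18 | — | $0.00
Total interest: $246.55 + $246.55 + $246.55 + $246.55 + $246.55 + $246.55 + $246.55 + $246.55 + $246.55 = $2,218.95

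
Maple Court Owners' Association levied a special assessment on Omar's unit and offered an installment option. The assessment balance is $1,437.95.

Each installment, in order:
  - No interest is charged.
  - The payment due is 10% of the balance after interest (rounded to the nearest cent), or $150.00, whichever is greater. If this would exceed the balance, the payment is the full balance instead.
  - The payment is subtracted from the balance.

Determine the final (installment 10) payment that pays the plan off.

$87.95

Installment 1: $1,437.95 − $150.00 → $1,287.95
Installment 2: $1,287.95 − $150.00 → $1,137.95
Installment 3: $1,137.95 − $150.00 → $987.95
Installment 4: $987.95 − $150.00 → $837.95
Installment 5: $837.95 − $150.00 → $687.95
Installment 6: $687.95 − $150.00 → $537.95
Installment 7: $537.95 − $150.00 → $387.95
Installment 8: $387.95 − $150.00 → $237.95
Installment 9: $237.95 − $150.00 → $87.95
Installment 10: $87.95 − $87.95 → $0.00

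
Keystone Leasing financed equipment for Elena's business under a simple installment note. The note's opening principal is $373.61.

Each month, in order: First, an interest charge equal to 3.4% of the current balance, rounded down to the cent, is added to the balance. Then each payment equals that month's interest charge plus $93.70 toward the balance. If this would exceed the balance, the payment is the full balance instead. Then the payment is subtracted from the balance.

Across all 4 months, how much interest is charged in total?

$31.68

Month 1: opening $373.61; interest $12.70 → $386.31; payment $106.40; balance $279.91
Month 2: opening $279.91; interest $9.51 → $289.42; payment $103.21; balance $186.21
Month 3: opening $186.21; interest $6.33 → $192.54; payment $100.03; balance $92.51
Month 4: opening $92.51; interest $3.14 → $95.65; payment $95.65; balance $0.00
Total interest: $12.70 + $9.51 + $6.33 + $3.14 = $31.68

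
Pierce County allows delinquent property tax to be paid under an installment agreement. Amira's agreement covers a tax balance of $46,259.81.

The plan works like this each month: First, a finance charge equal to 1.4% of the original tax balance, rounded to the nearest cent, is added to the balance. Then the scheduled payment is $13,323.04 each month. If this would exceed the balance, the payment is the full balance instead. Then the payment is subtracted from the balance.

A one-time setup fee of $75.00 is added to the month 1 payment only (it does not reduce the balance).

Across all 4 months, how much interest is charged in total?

Month 1: $46,259.81 +$647.64 interest = $46,907.45; pay $13,323.04 (+ $75.00 fee) → $33,584.41
Month 2: $33,584.41 +$647.64 interest = $34,232.05; pay $13,323.04 → $20,909.01
Month 3: $20,909.01 +$647.64 interest = $21,556.65; pay $13,323.04 → $8,233.61
Month 4: $8,233.61 +$647.64 interest = $8,881.25; pay $8,881.25 → $0.00
Total interest: $647.64 + $647.64 + $647.64 + $647.64 = $2,590.56

$2,590.56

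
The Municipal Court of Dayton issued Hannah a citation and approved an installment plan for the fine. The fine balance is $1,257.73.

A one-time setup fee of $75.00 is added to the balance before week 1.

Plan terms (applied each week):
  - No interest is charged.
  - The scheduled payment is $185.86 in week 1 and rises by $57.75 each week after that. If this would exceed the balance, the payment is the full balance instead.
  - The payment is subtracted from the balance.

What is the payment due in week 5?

Week 1: opening $1,332.73; payment $185.86; balance $1,146.87
Week 2: opening $1,146.87; payment $243.61; balance $903.26
Week 3: opening $903.26; payment $301.36; balance $601.90
Week 4: opening $601.90; payment $359.11; balance $242.79
Week 5: opening $242.79; payment $242.79; balance $0.00

$242.79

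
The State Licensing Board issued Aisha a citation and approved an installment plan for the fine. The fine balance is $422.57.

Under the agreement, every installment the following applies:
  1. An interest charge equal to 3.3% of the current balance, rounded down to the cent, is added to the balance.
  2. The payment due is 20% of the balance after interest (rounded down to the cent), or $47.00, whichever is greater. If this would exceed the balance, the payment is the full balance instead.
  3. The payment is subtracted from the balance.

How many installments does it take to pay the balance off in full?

Installment 1: $422.57 +$13.94 interest = $436.51; pay $87.30 → $349.21
Installment 2: $349.21 +$11.52 interest = $360.73; pay $72.14 → $288.59
Installment 3: $288.59 +$9.52 interest = $298.11; pay $59.62 → $238.49
Installment 4: $238.49 +$7.87 interest = $246.36; pay $49.27 → $197.09
Installment 5: $197.09 +$6.50 interest = $203.59; pay $47.00 → $156.59
Installment 6: $156.59 +$5.16 interest = $161.75; pay $47.00 → $114.75
Installment 7: $114.75 +$3.78 interest = $118.53; pay $47.00 → $71.53
Installment 8: $71.53 +$2.36 interest = $73.89; pay $47.00 → $26.89
Installment 9: $26.89 +$0.88 interest = $27.77; pay $27.77 → $0.00
Balance reaches $0.00 in installment 9.

9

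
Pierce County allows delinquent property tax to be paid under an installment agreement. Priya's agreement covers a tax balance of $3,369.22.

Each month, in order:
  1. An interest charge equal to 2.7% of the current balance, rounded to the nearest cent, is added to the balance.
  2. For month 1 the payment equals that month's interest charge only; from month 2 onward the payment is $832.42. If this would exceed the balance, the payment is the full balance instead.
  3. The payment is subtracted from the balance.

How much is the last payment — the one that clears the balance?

Month 1: opening $3,369.22; interest $90.97 → $3,460.19; payment $90.97; balance $3,369.22
Month 2: opening $3,369.22; interest $90.97 → $3,460.19; payment $832.42; balance $2,627.77
Month 3: opening $2,627.77; interest $70.95 → $2,698.72; payment $832.42; balance $1,866.30
Month 4: opening $1,866.30; interest $50.39 → $1,916.69; payment $832.42; balance $1,084.27
Month 5: opening $1,084.27; interest $29.28 → $1,113.55; payment $832.42; balance $281.13
Month 6: opening $281.13; interest $7.59 → $288.72; payment $288.72; balance $0.00

$288.72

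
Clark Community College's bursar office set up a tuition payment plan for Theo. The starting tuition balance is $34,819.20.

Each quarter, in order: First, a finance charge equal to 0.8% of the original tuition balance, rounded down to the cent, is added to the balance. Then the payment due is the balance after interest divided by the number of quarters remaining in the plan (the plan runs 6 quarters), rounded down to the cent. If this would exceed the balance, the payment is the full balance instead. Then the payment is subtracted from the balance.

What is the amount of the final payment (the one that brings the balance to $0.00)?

$6,485.66

Quarter 1: opening $34,819.20; interest $278.55 → $35,097.75; payment $5,849.62; balance $29,248.13
Quarter 2: opening $29,248.13; interest $278.55 → $29,526.68; payment $5,905.33; balance $23,621.35
Quarter 3: opening $23,621.35; interest $278.55 → $23,899.90; payment $5,974.97; balance $17,924.93
Quarter 4: opening $17,924.93; interest $278.55 → $18,203.48; payment $6,067.82; balance $12,135.66
Quarter 5: opening $12,135.66; interest $278.55 → $12,414.21; payment $6,207.10; balance $6,207.11
Quarter 6: opening $6,207.11; interest $278.55 → $6,485.66; payment $6,485.66; balance $0.00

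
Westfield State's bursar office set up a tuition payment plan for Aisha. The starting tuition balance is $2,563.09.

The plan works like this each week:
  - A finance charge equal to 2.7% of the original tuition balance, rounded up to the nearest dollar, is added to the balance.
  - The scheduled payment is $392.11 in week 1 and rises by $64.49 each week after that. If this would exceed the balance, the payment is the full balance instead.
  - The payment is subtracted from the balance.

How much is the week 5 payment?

Week 1: opening $2,563.09; interest $70.00 → $2,633.09; payment $392.11; balance $2,240.98
Week 2: opening $2,240.98; interest $70.00 → $2,310.98; payment $456.60; balance $1,854.38
Week 3: opening $1,854.38; interest $70.00 → $1,924.38; payment $521.09; balance $1,403.29
Week 4: opening $1,403.29; interest $70.00 → $1,473.29; payment $585.58; balance $887.71
Week 5: opening $887.71; interest $70.00 → $957.71; payment $650.07; balance $307.64

$650.07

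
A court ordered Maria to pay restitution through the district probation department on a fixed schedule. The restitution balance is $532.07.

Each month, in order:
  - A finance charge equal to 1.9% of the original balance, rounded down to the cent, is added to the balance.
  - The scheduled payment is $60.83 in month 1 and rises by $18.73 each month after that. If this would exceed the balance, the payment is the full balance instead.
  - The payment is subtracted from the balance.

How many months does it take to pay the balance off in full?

6

Month 1: opening $532.07; interest $10.10 → $542.17; payment $60.83; balance $481.34
Month 2: opening $481.34; interest $10.10 → $491.44; payment $79.56; balance $411.88
Month 3: opening $411.88; interest $10.10 → $421.98; payment $98.29; balance $323.69
Month 4: opening $323.69; interest $10.10 → $333.79; payment $117.02; balance $216.77
Month 5: opening $216.77; interest $10.10 → $226.87; payment $135.75; balance $91.12
Month 6: opening $91.12; interest $10.10 → $101.22; payment $101.22; balance $0.00
Balance reaches $0.00 in month 6.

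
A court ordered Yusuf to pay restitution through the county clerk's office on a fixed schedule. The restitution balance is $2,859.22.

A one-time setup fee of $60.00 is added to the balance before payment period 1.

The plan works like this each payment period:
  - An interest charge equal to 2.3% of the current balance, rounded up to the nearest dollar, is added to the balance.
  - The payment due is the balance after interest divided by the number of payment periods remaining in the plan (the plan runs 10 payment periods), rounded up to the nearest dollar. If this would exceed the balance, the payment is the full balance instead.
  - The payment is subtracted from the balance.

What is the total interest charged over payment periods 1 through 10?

# | Opening | Interest | Payment | End bal
1 | $2,919.22 | $68.00 | $299.00 | $2,688.22
2 | $2,688.22 | $62.00 | $306.00 | $2,444.22
3 | $2,444.22 | $57.00 | $313.00 | $2,188.22
4 | $2,188.22 | $51.00 | $320.00 | $1,919.22
5 | $1,919.22 | $45.00 | $328.00 | $1,636.22
6 | $1,636.22 | $38.00 | $335.00 | $1,339.22
7 | $1,339.22 | $31.00 | $343.00 | $1,027.22
8 | $1,027.22 | $24.00 | $351.00 | $700.22
9 | $700.22 | $17.00 | $359.00 | $358.22
10 | $358.22 | $9.00 | $367.22 | $0.00
Total interest: $68.00 + $62.00 + $57.00 + $51.00 + $45.00 + $38.00 + $31.00 + $24.00 + $17.00 + $9.00 = $402.00

$402.00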